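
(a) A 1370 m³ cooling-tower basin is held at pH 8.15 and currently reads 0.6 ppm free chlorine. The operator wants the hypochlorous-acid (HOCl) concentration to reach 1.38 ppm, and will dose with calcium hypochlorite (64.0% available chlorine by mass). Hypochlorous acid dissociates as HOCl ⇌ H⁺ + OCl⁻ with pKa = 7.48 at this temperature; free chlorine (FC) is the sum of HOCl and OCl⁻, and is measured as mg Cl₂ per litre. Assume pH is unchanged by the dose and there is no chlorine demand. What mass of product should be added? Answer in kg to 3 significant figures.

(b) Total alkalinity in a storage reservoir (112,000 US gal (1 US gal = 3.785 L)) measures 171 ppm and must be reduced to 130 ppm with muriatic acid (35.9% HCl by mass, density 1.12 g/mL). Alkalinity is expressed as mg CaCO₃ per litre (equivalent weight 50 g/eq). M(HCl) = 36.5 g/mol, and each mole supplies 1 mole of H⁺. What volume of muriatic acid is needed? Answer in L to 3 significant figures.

(a) 15.5 kg; (b) 31.6 L

(a) Volume: 1370 m³ = 1,370,000 L.
(a) [OCl⁻]/[HOCl] = 10^(pH − pKa) = 10^(8.15 − 7.48) = 4.677; fraction as HOCl = 1/(1 + 4.677) = 0.1761.
(a) Free chlorine required for 1.38 ppm HOCl: 1.38 / 0.1761 = 7.835 ppm.
(a) FC to add: 7.835 − 0.6 = 7.235 mg/L as Cl₂.
(a) Cl₂ equivalent: 7.235 mg/L × 1,370,000 L = 9912 g.
(a) Product at 64.0% available Cl: 9912 / 0.64 = 15,490 g.

(b) Volume: 112,000 US gal × 3.785 L/gal = 423,920 L.
(b) Alkalinity to neutralize: (171 − 130) = 41 mg/L as CaCO₃ × 423,920 L = 17,380 g as CaCO₃.
(b) Equivalents of H⁺ required: 17,380 ÷ 50 g/eq = 347.6 eq = 347.6 mol HCl.
(b) Mass of HCl: 347.6 × 36.5 = 12,690 g.
(b) Mass of 35.9% solution: 12,690 / 0.359 = 35,340 g.
(b) Volume: 35,340 g ÷ 1.12 g/mL = 31,560 mL.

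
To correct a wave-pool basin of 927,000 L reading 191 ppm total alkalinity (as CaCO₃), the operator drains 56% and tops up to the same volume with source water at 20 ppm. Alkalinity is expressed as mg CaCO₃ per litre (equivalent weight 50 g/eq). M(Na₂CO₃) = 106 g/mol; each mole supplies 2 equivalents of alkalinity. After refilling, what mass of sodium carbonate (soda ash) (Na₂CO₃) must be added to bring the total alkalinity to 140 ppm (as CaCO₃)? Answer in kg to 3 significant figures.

44.0 kg

After draining 56% and refilling: 191 × 0.44 + 20 × 0.56 = 95.24 ppm.
Deficit to target: 140 − 95.24 = 44.76 mg/L.
As CaCO₃: 44.76 mg/L × 927,000 L = 41,490 g; ÷ 50 g/eq ÷ 2 = 414.9 mol Na₂CO₃.
Mass: 414.9 × 106 = 43,980 g.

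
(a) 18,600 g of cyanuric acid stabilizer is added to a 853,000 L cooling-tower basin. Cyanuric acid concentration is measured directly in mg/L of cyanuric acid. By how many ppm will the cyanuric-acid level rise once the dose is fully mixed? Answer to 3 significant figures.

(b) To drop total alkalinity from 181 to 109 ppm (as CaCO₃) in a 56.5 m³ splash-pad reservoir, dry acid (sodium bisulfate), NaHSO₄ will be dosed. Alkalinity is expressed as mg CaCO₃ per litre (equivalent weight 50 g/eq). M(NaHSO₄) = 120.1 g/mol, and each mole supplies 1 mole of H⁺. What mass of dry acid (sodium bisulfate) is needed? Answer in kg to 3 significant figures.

(a) 21.8 ppm; (b) 9.77 kg

(a) Rise: 18,600 g / 853,000 L × 1000 = 21.81 mg/L.

(b) Volume: 56.5 m³ = 56,500 L.
(b) Alkalinity to neutralize: (181 − 109) = 72 mg/L as CaCO₃ × 56,500 L = 4068 g as CaCO₃.
(b) Equivalents of H⁺ required: 4068 ÷ 50 g/eq = 81.36 eq = 81.36 mol NaHSO₄.
(b) Mass of NaHSO₄: 81.36 × 120.1 = 9771 g.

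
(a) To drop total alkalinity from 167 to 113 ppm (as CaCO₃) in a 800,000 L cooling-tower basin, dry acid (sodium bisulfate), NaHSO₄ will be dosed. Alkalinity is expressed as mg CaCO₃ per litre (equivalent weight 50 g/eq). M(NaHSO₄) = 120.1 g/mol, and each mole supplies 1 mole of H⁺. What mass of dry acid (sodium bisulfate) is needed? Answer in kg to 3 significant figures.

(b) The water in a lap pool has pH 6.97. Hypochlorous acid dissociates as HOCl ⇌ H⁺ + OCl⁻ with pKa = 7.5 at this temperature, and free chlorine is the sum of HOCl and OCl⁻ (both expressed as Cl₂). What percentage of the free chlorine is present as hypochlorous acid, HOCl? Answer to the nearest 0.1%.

(a) 104 kg; (b) 77.2%

(a) Alkalinity to neutralize: (167 − 113) = 54 mg/L as CaCO₃ × 800,000 L = 43,200 g as CaCO₃.
(a) Equivalents of H⁺ required: 43,200 ÷ 50 g/eq = 864 eq = 864 mol NaHSO₄.
(a) Mass of NaHSO₄: 864 × 120.1 = 103,800 g.

(b) [OCl⁻]/[HOCl] = 10^(pH − pKa) = 10^(6.97 − 7.5) = 10^-0.53 = 0.2951.
(b) Fraction as HOCl = 1 / (1 + 0.2951) = 0.7721.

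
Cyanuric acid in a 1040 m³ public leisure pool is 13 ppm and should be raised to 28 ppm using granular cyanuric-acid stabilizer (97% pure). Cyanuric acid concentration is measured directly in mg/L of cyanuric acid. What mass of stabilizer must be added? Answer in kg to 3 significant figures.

Volume: 1040 m³ = 1,040,000 L.
CYA to add: (28 − 13) = 15 mg/L × 1,040,000 L = 15,600 g cyanuric acid.
At 97% purity: 15,600 / 0.97 = 16,080 g product.

16.1 kg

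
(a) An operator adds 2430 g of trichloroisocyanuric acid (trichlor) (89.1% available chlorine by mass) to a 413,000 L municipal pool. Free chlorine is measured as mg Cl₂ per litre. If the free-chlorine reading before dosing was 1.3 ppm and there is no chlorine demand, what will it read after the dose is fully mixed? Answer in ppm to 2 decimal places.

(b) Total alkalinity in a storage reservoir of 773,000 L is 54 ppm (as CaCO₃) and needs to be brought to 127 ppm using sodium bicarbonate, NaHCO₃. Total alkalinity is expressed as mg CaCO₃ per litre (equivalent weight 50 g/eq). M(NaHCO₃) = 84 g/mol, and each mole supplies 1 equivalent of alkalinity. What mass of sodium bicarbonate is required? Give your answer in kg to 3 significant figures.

(a) 6.54 ppm; (b) 94.8 kg

(a) Available chlorine delivered: 2430 g × 0.891 = 2165 g as Cl₂.
(a) Concentration rise: 2165 g / 413,000 L = 5.242 mg/L = 5.24 ppm.
(a) Final FC: 1.3 + 5.24 = 6.54 ppm.

(b) Alkalinity to add: (127 − 54) = 73 mg/L as CaCO₃ × 773,000 L = 56,430 g as CaCO₃.
(b) Equivalents: 56,430 g ÷ 50 g/eq = 1129 eq.
(b) NaHCO₃ supplies 1 eq per mole → 1129 mol.
(b) Mass: 1129 mol × 84 g/mol = 94,800 g.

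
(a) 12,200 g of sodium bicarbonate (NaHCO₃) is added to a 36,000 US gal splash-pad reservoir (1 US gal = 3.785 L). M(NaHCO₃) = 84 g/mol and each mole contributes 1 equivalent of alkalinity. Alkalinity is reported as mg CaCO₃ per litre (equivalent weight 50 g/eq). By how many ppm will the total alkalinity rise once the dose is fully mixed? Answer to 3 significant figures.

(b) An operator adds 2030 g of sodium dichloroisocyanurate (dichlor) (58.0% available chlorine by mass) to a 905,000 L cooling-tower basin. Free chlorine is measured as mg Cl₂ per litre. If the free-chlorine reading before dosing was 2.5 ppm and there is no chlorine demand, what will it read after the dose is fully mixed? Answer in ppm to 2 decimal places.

(a) 53.3 ppm; (b) 3.80 ppm

(a) Volume: 36,000 US gal × 3.785 L/gal = 136,260 L.
(a) Moles of NaHCO₃: 12,200 g ÷ 84 g/mol = 145.2 mol → 145.2 eq of alkalinity.
(a) As CaCO₃: 145.2 eq × 50 g/eq = 7262 g.
(a) Rise: 7262 g / 136,260 L × 1000 = 53.29 mg/L.

(b) Available chlorine delivered: 2030 g × 0.58 = 1177 g as Cl₂.
(b) Concentration rise: 1177 g / 905,000 L = 1.301 mg/L = 1.30 ppm.
(b) Final FC: 2.5 + 1.30 = 3.80 ppm.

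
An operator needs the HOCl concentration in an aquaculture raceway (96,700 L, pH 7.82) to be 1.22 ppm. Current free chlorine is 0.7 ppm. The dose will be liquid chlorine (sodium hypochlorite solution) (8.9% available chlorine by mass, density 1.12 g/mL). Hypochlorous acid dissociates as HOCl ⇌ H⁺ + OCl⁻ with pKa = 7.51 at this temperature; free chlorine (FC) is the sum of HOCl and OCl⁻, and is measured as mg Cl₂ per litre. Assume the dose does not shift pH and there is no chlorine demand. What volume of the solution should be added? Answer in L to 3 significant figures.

2.92 L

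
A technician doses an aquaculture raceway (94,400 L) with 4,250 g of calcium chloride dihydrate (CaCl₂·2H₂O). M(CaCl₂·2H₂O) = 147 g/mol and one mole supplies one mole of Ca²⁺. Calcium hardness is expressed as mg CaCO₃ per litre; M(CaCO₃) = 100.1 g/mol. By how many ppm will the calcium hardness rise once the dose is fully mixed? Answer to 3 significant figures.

Moles of Ca²⁺: 4,250 g ÷ 147 g/mol = 28.91 mol.
As CaCO₃: 28.91 mol × 100.1 g/mol = 2894 g.
Rise: 2894 g / 94,400 L × 1000 = 30.66 mg/L.

30.7 ppm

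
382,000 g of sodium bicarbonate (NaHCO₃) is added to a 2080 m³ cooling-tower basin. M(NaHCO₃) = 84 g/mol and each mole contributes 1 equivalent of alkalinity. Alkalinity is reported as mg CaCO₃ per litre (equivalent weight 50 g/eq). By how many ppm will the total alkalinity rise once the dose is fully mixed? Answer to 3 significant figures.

109 ppm

Volume: 2080 m³ = 2,080,000 L.
Moles of NaHCO₃: 382,000 g ÷ 84 g/mol = 4548 mol → 4548 eq of alkalinity.
As CaCO₃: 4548 eq × 50 g/eq = 227,400 g.
Rise: 227,400 g / 2,080,000 L × 1000 = 109.3 mg/L.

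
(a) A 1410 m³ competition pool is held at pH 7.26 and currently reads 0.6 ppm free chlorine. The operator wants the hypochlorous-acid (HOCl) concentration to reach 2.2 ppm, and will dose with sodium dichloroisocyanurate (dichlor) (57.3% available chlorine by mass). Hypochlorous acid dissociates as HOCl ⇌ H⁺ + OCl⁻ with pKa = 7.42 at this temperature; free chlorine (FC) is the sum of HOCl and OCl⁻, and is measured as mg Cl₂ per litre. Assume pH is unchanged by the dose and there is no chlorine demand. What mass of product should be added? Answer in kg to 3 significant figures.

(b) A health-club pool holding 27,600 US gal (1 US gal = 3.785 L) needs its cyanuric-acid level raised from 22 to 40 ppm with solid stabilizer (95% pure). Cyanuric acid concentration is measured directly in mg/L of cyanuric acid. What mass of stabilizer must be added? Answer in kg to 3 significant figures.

(a) 7.68 kg; (b) 1.98 kg

(a) Volume: 1410 m³ = 1,410,000 L.
(a) [OCl⁻]/[HOCl] = 10^(pH − pKa) = 10^(7.26 − 7.42) = 0.6918; fraction as HOCl = 1/(1 + 0.6918) = 0.5911.
(a) Free chlorine required for 2.2 ppm HOCl: 2.2 / 0.5911 = 3.722 ppm.
(a) FC to add: 3.722 − 0.6 = 3.122 mg/L as Cl₂.
(a) Cl₂ equivalent: 3.122 mg/L × 1,410,000 L = 4402 g.
(a) Product at 57.3% available Cl: 4402 / 0.573 = 7682 g.

(b) Volume: 27,600 US gal × 3.785 L/gal = 104,466 L.
(b) CYA to add: (40 − 22) = 18 mg/L × 104,466 L = 1880 g cyanuric acid.
(b) At 95% purity: 1880 / 0.95 = 1979 g product.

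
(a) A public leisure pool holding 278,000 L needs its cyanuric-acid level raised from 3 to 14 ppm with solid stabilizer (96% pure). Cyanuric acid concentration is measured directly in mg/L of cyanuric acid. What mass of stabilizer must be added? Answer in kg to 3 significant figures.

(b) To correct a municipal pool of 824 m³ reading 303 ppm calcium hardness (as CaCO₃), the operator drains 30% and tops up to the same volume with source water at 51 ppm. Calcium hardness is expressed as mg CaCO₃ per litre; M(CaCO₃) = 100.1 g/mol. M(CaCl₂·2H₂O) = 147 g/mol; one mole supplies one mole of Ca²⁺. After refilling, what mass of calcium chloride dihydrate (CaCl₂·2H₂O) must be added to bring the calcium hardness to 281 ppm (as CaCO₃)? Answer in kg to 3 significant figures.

(a) CYA to add: (14 − 3) = 11 mg/L × 278,000 L = 3058 g cyanuric acid.
(a) At 96% purity: 3058 / 0.96 = 3185 g product.

(b) Volume: 824 m³ = 824,000 L.
(b) After draining 30% and refilling: 303 × 0.70 + 51 × 0.30 = 227.4 ppm.
(b) Deficit to target: 281 − 227.4 = 53.6 mg/L.
(b) As CaCO₃: 53.6 mg/L × 824,000 L = 44,170 g; ÷ 100.1 = 441.2 mol Ca²⁺.
(b) Mass: 441.2 × 147 = 64,860 g.

(a) 3.19 kg; (b) 64.9 kg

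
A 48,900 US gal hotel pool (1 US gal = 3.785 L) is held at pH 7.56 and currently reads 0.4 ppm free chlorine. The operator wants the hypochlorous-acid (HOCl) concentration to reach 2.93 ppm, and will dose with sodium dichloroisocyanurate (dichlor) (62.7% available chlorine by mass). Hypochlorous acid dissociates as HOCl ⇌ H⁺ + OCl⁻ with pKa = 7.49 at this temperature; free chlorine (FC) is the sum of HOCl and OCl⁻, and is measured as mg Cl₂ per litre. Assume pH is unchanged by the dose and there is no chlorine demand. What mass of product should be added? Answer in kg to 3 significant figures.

1.76 kg

Volume: 48,900 US gal × 3.785 L/gal = 185,086 L.
[OCl⁻]/[HOCl] = 10^(pH − pKa) = 10^(7.56 − 7.49) = 1.175; fraction as HOCl = 1/(1 + 1.175) = 0.4598.
Free chlorine required for 2.93 ppm HOCl: 2.93 / 0.4598 = 6.372 ppm.
FC to add: 6.372 − 0.4 = 5.972 mg/L as Cl₂.
Cl₂ equivalent: 5.972 mg/L × 185,086 L = 1105 g.
Product at 62.7% available Cl: 1105 / 0.627 = 1763 g.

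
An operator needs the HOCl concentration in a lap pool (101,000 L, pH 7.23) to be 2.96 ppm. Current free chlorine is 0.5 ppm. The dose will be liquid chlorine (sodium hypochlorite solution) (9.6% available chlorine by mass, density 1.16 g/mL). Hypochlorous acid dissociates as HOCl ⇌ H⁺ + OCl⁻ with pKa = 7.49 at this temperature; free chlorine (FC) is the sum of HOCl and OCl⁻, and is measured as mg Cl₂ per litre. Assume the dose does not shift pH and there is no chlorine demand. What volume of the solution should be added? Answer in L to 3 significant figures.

3.71 L

[OCl⁻]/[HOCl] = 10^(pH − pKa) = 10^(7.23 − 7.49) = 0.5495; fraction as HOCl = 1/(1 + 0.5495) = 0.6454.
Free chlorine required for 2.96 ppm HOCl: 2.96 / 0.6454 = 4.587 ppm.
FC to add: 4.587 − 0.5 = 4.087 mg/L as Cl₂.
Cl₂ equivalent: 4.087 mg/L × 101,000 L = 412.8 g.
Product at 9.6% available Cl: 412.8 / 0.096 = 4299 g.
Volume: 4299 g ÷ 1.16 g/mL = 3706 mL.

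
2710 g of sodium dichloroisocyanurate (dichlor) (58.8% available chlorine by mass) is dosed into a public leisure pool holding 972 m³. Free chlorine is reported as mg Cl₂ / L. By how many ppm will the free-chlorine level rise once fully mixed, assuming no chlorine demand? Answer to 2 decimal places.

1.64 ppm

Volume: 972 m³ = 972,000 L.
Available chlorine delivered: 2710 g × 0.588 = 1593 g as Cl₂.
Concentration rise: 1593 g / 972,000 L = 1.639 mg/L = 1.64 ppm.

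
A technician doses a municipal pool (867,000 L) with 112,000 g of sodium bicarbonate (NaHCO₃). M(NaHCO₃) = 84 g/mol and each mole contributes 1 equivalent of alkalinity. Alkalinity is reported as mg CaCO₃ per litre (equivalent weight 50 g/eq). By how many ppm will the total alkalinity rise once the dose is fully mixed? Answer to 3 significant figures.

76.9 ppm

Moles of NaHCO₃: 112,000 g ÷ 84 g/mol = 1333 mol → 1333 eq of alkalinity.
As CaCO₃: 1333 eq × 50 g/eq = 66,670 g.
Rise: 66,670 g / 867,000 L × 1000 = 76.89 mg/L.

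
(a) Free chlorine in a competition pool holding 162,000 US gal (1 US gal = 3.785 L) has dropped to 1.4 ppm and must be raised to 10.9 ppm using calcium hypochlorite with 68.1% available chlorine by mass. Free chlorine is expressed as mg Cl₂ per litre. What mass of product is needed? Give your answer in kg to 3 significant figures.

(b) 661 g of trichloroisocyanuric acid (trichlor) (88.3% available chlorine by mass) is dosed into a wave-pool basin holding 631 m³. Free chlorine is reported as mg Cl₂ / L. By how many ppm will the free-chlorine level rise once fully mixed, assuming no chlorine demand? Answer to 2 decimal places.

(a) 8.55 kg; (b) 0.92 ppm

(a) Volume: 162,000 US gal × 3.785 L/gal = 613,170 L.
(a) Chlorine deficit: 10.9 − 1.4 = 9.5 ppm = 9.5 mg/L as Cl₂.
(a) Cl₂ equivalent needed: 9.5 mg/L × 613,170 L = 5,825,000 mg = 5825 g.
(a) Product at 68.1% available chlorine: 5825 / 0.681 = 8554 g.

(b) Volume: 631 m³ = 631,000 L.
(b) Available chlorine delivered: 661 g × 0.883 = 583.7 g as Cl₂.
(b) Concentration rise: 583.7 g / 631,000 L = 0.925 mg/L = 0.92 ppm.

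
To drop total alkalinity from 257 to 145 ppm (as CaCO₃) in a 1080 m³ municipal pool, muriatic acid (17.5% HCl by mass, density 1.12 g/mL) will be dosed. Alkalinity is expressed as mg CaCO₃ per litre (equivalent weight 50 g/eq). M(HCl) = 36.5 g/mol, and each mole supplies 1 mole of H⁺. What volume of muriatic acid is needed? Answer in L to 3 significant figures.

451 L

Volume: 1080 m³ = 1,080,000 L.
Alkalinity to neutralize: (257 − 145) = 112 mg/L as CaCO₃ × 1,080,000 L = 121,000 g as CaCO₃.
Equivalents of H⁺ required: 121,000 ÷ 50 g/eq = 2419 eq = 2419 mol HCl.
Mass of HCl: 2419 × 36.5 = 88,300 g.
Mass of 17.5% solution: 88,300 / 0.175 = 504,600 g.
Volume: 504,600 g ÷ 1.12 g/mL = 450,500 mL.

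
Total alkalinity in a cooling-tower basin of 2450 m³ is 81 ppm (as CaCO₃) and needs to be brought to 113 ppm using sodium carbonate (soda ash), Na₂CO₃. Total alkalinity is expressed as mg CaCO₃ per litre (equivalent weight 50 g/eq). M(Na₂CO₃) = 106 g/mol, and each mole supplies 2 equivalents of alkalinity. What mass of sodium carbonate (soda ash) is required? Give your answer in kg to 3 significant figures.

Volume: 2450 m³ = 2,450,000 L.
Alkalinity to add: (113 − 81) = 32 mg/L as CaCO₃ × 2,450,000 L = 78,400 g as CaCO₃.
Equivalents: 78,400 g ÷ 50 g/eq = 1568 eq.
Each mole of Na₂CO₃ supplies 2 eq, so 1568 / 2 = 784 mol.
Mass: 784 mol × 106 g/mol = 83,100 g.

83.1 kg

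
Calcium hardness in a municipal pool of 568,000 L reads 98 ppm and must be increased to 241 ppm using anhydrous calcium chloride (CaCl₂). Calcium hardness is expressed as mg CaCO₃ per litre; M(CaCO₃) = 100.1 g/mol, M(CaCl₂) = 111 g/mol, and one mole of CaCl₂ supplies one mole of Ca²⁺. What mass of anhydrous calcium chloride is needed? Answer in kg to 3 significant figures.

90.1 kg

Hardness to add: (241 − 98) = 143 mg/L as CaCO₃ × 568,000 L = 81,220 g as CaCO₃.
Moles of Ca²⁺ (1 mol Ca²⁺ ≡ 1 mol CaCO₃): 81,220 / 100.1 g/mol = 811.4 mol.
Mass of CaCl₂: 811.4 × 111 = 90,070 g.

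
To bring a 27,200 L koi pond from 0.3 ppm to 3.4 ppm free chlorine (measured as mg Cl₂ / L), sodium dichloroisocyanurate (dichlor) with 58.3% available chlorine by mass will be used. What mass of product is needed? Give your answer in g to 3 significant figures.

145 g

Chlorine deficit: 3.4 − 0.3 = 3.1 ppm = 3.1 mg/L as Cl₂.
Cl₂ equivalent needed: 3.1 mg/L × 27,200 L = 84,320 mg = 84.32 g.
Product at 58.3% available chlorine: 84.32 / 0.583 = 144.6 g.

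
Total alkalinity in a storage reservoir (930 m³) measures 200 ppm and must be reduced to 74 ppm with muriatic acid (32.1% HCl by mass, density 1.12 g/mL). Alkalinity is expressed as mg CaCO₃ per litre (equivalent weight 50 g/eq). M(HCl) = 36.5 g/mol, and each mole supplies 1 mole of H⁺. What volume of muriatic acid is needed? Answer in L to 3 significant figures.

238 L

Volume: 930 m³ = 930,000 L.
Alkalinity to neutralize: (200 − 74) = 126 mg/L as CaCO₃ × 930,000 L = 117,200 g as CaCO₃.
Equivalents of H⁺ required: 117,200 ÷ 50 g/eq = 2344 eq = 2344 mol HCl.
Mass of HCl: 2344 × 36.5 = 85,540 g.
Mass of 32.1% solution: 85,540 / 0.321 = 266,500 g.
Volume: 266,500 g ÷ 1.12 g/mL = 237,900 mL.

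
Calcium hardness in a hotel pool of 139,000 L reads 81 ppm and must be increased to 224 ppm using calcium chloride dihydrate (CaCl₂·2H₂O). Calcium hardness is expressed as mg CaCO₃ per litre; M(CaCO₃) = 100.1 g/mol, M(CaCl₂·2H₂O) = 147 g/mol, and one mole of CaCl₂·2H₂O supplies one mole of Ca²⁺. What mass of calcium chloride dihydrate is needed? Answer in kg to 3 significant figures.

Hardness to add: (224 − 81) = 143 mg/L as CaCO₃ × 139,000 L = 19,880 g as CaCO₃.
Moles of Ca²⁺ (1 mol Ca²⁺ ≡ 1 mol CaCO₃): 19,880 / 100.1 g/mol = 198.6 mol.
Mass of CaCl₂·2H₂O: 198.6 × 147 = 29,190 g.

29.2 kg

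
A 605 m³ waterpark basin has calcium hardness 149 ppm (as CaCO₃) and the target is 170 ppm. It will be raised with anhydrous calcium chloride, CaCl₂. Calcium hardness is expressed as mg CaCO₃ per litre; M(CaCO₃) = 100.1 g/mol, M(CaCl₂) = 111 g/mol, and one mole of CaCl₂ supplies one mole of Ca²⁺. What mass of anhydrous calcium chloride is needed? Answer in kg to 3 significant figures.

Volume: 605 m³ = 605,000 L.
Hardness to add: (170 − 149) = 21 mg/L as CaCO₃ × 605,000 L = 12,700 g as CaCO₃.
Moles of Ca²⁺ (1 mol Ca²⁺ ≡ 1 mol CaCO₃): 12,700 / 100.1 g/mol = 126.9 mol.
Mass of CaCl₂: 126.9 × 111 = 14,090 g.

14.1 kg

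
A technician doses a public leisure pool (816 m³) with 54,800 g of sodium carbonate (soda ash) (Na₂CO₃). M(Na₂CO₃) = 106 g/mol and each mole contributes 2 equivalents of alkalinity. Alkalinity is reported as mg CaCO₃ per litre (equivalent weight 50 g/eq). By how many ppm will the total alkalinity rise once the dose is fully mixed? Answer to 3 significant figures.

63.4 ppm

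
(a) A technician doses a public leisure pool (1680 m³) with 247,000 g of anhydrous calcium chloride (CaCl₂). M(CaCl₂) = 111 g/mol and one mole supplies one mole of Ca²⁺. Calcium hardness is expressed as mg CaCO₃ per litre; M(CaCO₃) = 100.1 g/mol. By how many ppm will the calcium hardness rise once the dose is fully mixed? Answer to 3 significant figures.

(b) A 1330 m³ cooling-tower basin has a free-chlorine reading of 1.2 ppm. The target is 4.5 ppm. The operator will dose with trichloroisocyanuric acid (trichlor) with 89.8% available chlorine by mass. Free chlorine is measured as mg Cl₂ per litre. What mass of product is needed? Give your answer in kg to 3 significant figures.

(a) 133 ppm; (b) 4.89 kg

(a) Volume: 1680 m³ = 1,680,000 L.
(a) Moles of Ca²⁺: 247,000 g ÷ 111 g/mol = 2225 mol.
(a) As CaCO₃: 2225 mol × 100.1 g/mol = 222,700 g.
(a) Rise: 222,700 g / 1,680,000 L × 1000 = 132.6 mg/L.

(b) Volume: 1330 m³ = 1,330,000 L.
(b) Chlorine deficit: 4.5 − 1.2 = 3.3 ppm = 3.3 mg/L as Cl₂.
(b) Cl₂ equivalent needed: 3.3 mg/L × 1,330,000 L = 4,389,000 mg = 4389 g.
(b) Product at 89.8% available chlorine: 4389 / 0.898 = 4888 g.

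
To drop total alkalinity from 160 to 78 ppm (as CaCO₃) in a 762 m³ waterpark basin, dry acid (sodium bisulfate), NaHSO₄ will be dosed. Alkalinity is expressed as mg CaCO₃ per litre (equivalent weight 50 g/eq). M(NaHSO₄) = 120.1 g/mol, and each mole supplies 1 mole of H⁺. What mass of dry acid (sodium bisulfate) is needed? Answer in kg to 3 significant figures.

150 kg

Volume: 762 m³ = 762,000 L.
Alkalinity to neutralize: (160 − 78) = 82 mg/L as CaCO₃ × 762,000 L = 62,480 g as CaCO₃.
Equivalents of H⁺ required: 62,480 ÷ 50 g/eq = 1250 eq = 1250 mol NaHSO₄.
Mass of NaHSO₄: 1250 × 120.1 = 150,100 g.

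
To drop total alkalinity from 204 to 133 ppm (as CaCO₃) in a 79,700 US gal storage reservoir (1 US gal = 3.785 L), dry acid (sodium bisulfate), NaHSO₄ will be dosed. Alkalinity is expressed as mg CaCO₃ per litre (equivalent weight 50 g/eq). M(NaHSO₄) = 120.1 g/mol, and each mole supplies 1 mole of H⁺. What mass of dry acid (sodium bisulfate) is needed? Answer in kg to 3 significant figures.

51.4 kg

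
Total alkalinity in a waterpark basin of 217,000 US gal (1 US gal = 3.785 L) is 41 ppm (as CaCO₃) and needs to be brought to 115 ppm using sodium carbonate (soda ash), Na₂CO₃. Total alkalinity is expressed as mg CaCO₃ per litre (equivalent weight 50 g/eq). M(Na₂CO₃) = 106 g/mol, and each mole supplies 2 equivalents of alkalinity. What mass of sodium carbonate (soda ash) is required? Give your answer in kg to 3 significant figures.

64.4 kg

Volume: 217,000 US gal × 3.785 L/gal = 821,345 L.
Alkalinity to add: (115 − 41) = 74 mg/L as CaCO₃ × 821,345 L = 60,780 g as CaCO₃.
Equivalents: 60,780 g ÷ 50 g/eq = 1216 eq.
Each mole of Na₂CO₃ supplies 2 eq, so 1216 / 2 = 607.8 mol.
Mass: 607.8 mol × 106 g/mol = 64,430 g.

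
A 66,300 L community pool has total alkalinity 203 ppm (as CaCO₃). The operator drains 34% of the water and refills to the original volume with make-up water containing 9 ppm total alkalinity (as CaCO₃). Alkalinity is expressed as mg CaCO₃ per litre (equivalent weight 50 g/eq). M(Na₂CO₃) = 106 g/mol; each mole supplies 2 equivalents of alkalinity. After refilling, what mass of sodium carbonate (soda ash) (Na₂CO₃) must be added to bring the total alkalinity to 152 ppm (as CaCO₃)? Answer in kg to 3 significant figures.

1.05 kg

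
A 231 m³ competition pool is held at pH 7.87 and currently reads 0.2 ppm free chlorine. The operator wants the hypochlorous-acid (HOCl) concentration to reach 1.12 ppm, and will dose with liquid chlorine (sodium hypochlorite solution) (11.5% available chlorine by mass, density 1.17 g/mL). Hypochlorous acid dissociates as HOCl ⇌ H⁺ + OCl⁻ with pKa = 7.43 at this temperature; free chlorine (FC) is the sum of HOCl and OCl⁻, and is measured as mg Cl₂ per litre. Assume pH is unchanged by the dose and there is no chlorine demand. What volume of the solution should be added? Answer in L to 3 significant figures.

6.88 L

Volume: 231 m³ = 231,000 L.
[OCl⁻]/[HOCl] = 10^(pH − pKa) = 10^(7.87 − 7.43) = 2.754; fraction as HOCl = 1/(1 + 2.754) = 0.2664.
Free chlorine required for 1.12 ppm HOCl: 1.12 / 0.2664 = 4.205 ppm.
FC to add: 4.205 − 0.2 = 4.005 mg/L as Cl₂.
Cl₂ equivalent: 4.005 mg/L × 231,000 L = 925.1 g.
Product at 11.5% available Cl: 925.1 / 0.115 = 8044 g.
Volume: 8044 g ÷ 1.17 g/mL = 6875 mL.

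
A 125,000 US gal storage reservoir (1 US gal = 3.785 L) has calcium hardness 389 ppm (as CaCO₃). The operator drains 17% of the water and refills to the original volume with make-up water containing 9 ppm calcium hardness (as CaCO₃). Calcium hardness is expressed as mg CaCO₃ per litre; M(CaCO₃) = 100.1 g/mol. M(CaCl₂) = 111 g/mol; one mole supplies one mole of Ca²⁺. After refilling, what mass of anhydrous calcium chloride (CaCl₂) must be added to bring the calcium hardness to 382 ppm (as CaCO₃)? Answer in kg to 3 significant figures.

Volume: 125,000 US gal × 3.785 L/gal = 473,125 L.
After draining 17% and refilling: 389 × 0.83 + 9 × 0.17 = 324.4 ppm.
Deficit to target: 382 − 324.4 = 57.6 mg/L.
As CaCO₃: 57.6 mg/L × 473,125 L = 27,250 g; ÷ 100.1 = 272.2 mol Ca²⁺.
Mass: 272.2 × 111 = 30,220 g.

30.2 kg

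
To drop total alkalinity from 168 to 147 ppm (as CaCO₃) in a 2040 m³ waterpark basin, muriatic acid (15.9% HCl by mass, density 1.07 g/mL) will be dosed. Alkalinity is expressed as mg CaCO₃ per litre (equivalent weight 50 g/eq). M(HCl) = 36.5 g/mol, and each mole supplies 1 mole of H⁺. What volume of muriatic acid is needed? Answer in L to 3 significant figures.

Volume: 2040 m³ = 2,040,000 L.
Alkalinity to neutralize: (168 − 147) = 21 mg/L as CaCO₃ × 2,040,000 L = 42,840 g as CaCO₃.
Equivalents of H⁺ required: 42,840 ÷ 50 g/eq = 856.8 eq = 856.8 mol HCl.
Mass of HCl: 856.8 × 36.5 = 31,270 g.
Mass of 15.9% solution: 31,270 / 0.159 = 196,700 g.
Volume: 196,700 g ÷ 1.07 g/mL = 183,800 mL.

184 L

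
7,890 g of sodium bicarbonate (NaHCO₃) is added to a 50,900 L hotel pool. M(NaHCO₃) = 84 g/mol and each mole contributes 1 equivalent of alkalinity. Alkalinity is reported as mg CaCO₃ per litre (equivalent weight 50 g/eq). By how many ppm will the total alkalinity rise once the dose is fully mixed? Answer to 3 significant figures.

92.3 ppm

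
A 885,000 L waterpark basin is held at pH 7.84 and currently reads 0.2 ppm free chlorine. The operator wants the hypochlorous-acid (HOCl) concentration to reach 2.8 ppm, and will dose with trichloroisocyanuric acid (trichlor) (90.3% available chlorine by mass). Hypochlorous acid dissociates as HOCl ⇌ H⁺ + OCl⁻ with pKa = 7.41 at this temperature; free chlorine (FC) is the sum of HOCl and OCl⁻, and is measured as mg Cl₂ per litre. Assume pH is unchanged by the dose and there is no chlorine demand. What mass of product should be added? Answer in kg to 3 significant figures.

[OCl⁻]/[HOCl] = 10^(pH − pKa) = 10^(7.84 − 7.41) = 2.692; fraction as HOCl = 1/(1 + 2.692) = 0.2709.
Free chlorine required for 2.8 ppm HOCl: 2.8 / 0.2709 = 10.34 ppm.
FC to add: 10.34 − 0.2 = 10.14 mg/L as Cl₂.
Cl₂ equivalent: 10.14 mg/L × 885,000 L = 8971 g.
Product at 90.3% available Cl: 8971 / 0.903 = 9934 g.

9.93 kg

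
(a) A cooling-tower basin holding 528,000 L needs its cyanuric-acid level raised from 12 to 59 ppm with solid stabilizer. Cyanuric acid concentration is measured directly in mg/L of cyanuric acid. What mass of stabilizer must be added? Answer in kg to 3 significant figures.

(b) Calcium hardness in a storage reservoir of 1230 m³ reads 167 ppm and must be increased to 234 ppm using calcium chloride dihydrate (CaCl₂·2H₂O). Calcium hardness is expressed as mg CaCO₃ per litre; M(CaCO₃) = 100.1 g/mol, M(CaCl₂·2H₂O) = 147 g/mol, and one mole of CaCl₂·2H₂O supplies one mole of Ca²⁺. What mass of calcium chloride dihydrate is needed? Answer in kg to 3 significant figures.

(a) CYA to add: (59 − 12) = 47 mg/L × 528,000 L = 24,820 g cyanuric acid.

(b) Volume: 1230 m³ = 1,230,000 L.
(b) Hardness to add: (234 − 167) = 67 mg/L as CaCO₃ × 1,230,000 L = 82,410 g as CaCO₃.
(b) Moles of Ca²⁺ (1 mol Ca²⁺ ≡ 1 mol CaCO₃): 82,410 / 100.1 g/mol = 823.3 mol.
(b) Mass of CaCl₂·2H₂O: 823.3 × 147 = 121,000 g.

(a) 24.8 kg; (b) 121 kg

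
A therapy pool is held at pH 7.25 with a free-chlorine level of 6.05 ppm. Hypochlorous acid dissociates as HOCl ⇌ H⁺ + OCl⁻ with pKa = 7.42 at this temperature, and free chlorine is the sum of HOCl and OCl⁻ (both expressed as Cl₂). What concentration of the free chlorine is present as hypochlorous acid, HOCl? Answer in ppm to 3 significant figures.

3.61 ppm

[OCl⁻]/[HOCl] = 10^(pH − pKa) = 10^(7.25 − 7.42) = 10^-0.17 = 0.6761.
Fraction as HOCl = 1 / (1 + 0.6761) = 0.5966.
HOCl = 0.5966 × 6.05 ppm = 3.61 ppm.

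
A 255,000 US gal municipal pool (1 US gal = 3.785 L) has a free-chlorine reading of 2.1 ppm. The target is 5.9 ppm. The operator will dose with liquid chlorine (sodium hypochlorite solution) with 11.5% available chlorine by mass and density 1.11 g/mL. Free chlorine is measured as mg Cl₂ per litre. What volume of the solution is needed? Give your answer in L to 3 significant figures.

28.7 L

Volume: 255,000 US gal × 3.785 L/gal = 965,175 L.
Chlorine deficit: 5.9 − 2.1 = 3.8 ppm = 3.8 mg/L as Cl₂.
Cl₂ equivalent needed: 3.8 mg/L × 965,175 L = 3,668,000 mg = 3668 g.
Product at 11.5% available chlorine: 3668 / 0.115 = 31,890 g.
Volume at density 1.11 g/mL: 31,890 g ÷ 1.11 g/mL = 28,730 mL.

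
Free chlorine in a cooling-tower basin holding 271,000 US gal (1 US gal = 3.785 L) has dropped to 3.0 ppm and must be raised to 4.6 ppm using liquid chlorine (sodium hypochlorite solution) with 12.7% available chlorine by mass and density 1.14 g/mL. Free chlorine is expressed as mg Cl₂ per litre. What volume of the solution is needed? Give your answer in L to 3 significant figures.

Volume: 271,000 US gal × 3.785 L/gal = 1,025,735 L.
Chlorine deficit: 4.6 − 3.0 = 1.6 ppm = 1.6 mg/L as Cl₂.
Cl₂ equivalent needed: 1.6 mg/L × 1,025,735 L = 1,641,000 mg = 1641 g.
Product at 12.7% available chlorine: 1641 / 0.127 = 12,920 g.
Volume at density 1.14 g/mL: 12,920 g ÷ 1.14 g/mL = 11,340 mL.

11.3 L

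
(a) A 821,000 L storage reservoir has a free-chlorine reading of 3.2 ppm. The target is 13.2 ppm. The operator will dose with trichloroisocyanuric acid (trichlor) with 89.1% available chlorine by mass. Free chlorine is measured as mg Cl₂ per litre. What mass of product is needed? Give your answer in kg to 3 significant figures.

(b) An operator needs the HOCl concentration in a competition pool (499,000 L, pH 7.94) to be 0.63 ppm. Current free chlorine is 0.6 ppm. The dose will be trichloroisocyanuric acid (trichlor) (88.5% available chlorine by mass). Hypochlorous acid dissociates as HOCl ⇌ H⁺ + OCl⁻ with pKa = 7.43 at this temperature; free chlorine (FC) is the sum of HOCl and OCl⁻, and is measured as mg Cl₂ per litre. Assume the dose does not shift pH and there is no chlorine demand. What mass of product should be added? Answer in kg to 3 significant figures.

(a) 9.21 kg; (b) 1.17 kg

(a) Chlorine deficit: 13.2 − 3.2 = 10 ppm = 10 mg/L as Cl₂.
(a) Cl₂ equivalent needed: 10 mg/L × 821,000 L = 8,210,000 mg = 8210 g.
(a) Product at 89.1% available chlorine: 8210 / 0.891 = 9214 g.

(b) [OCl⁻]/[HOCl] = 10^(pH − pKa) = 10^(7.94 − 7.43) = 3.236; fraction as HOCl = 1/(1 + 3.236) = 0.2361.
(b) Free chlorine required for 0.63 ppm HOCl: 0.63 / 0.2361 = 2.669 ppm.
(b) FC to add: 2.669 − 0.6 = 2.069 mg/L as Cl₂.
(b) Cl₂ equivalent: 2.069 mg/L × 499,000 L = 1032 g.
(b) Product at 88.5% available Cl: 1032 / 0.885 = 1166 g.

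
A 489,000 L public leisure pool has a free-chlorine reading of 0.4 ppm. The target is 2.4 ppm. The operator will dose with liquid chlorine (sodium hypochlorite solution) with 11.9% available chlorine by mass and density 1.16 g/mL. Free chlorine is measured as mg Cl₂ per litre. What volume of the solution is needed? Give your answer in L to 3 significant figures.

7.08 L

Chlorine deficit: 2.4 − 0.4 = 2 ppm = 2 mg/L as Cl₂.
Cl₂ equivalent needed: 2 mg/L × 489,000 L = 978,000 mg = 978 g.
Product at 11.9% available chlorine: 978 / 0.119 = 8218 g.
Volume at density 1.16 g/mL: 8218 g ÷ 1.16 g/mL = 7085 mL.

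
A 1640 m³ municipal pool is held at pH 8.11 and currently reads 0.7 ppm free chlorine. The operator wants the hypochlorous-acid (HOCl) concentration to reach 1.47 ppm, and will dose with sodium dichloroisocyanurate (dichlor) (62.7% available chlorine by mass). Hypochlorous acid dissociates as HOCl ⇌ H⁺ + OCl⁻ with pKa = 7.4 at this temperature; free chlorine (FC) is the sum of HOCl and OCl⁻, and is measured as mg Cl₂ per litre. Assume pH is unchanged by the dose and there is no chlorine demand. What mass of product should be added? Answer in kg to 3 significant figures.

21.7 kg

Volume: 1640 m³ = 1,640,000 L.
[OCl⁻]/[HOCl] = 10^(pH − pKa) = 10^(8.11 − 7.4) = 5.129; fraction as HOCl = 1/(1 + 5.129) = 0.1632.
Free chlorine required for 1.47 ppm HOCl: 1.47 / 0.1632 = 9.009 ppm.
FC to add: 9.009 − 0.7 = 8.309 mg/L as Cl₂.
Cl₂ equivalent: 8.309 mg/L × 1,640,000 L = 13,630 g.
Product at 62.7% available Cl: 13,630 / 0.627 = 21,730 g.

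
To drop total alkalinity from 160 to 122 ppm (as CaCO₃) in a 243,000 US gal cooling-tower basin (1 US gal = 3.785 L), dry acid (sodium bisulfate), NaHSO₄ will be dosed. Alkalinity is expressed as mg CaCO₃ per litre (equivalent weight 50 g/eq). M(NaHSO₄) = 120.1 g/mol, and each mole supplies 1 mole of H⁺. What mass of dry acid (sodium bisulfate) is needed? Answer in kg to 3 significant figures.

84.0 kg

Volume: 243,000 US gal × 3.785 L/gal = 919,755 L.
Alkalinity to neutralize: (160 − 122) = 38 mg/L as CaCO₃ × 919,755 L = 34,950 g as CaCO₃.
Equivalents of H⁺ required: 34,950 ÷ 50 g/eq = 699 eq = 699 mol NaHSO₄.
Mass of NaHSO₄: 699 × 120.1 = 83,950 g.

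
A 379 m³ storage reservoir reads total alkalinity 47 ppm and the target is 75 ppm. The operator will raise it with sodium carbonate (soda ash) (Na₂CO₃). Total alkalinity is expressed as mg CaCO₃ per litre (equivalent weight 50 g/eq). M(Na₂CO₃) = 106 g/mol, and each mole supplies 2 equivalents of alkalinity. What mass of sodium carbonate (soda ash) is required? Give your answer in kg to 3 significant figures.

Volume: 379 m³ = 379,000 L.
Alkalinity to add: (75 − 47) = 28 mg/L as CaCO₃ × 379,000 L = 10,610 g as CaCO₃.
Equivalents: 10,610 g ÷ 50 g/eq = 212.2 eq.
Each mole of Na₂CO₃ supplies 2 eq, so 212.2 / 2 = 106.1 mol.
Mass: 106.1 mol × 106 g/mol = 11,250 g.

11.2 kg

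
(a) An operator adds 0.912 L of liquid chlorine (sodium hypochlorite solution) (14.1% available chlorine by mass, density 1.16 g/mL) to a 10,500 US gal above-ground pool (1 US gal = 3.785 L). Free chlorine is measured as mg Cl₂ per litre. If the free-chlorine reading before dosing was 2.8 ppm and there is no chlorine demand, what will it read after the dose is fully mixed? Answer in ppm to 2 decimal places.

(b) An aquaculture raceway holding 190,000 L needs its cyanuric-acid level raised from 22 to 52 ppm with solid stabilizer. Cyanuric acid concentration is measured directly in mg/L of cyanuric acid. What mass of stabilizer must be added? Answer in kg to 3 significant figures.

(a) Volume: 10,500 US gal × 3.785 L/gal = 39,742 L.
(a) Mass of solution: 0.912 L × 1000 mL/L × 1.16 g/mL = 1058 g.
(a) Available chlorine delivered: 1058 g × 0.141 = 149.2 g as Cl₂.
(a) Concentration rise: 149.2 g / 39,742 L = 3.753 mg/L = 3.75 ppm.
(a) Final FC: 2.8 + 3.75 = 6.55 ppm.

(b) CYA to add: (52 − 22) = 30 mg/L × 190,000 L = 5700 g cyanuric acid.

(a) 6.55 ppm; (b) 5.70 kg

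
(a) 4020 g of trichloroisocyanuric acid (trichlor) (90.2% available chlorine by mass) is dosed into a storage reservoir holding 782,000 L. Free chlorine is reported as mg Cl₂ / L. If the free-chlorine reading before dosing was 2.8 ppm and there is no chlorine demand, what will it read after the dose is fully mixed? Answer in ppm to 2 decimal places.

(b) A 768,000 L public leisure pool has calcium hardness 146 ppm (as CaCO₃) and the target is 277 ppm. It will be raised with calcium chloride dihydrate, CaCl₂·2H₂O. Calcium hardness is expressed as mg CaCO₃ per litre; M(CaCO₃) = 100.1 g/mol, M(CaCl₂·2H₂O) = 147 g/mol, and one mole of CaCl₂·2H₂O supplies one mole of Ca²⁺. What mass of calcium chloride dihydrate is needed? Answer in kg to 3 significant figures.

(a) Available chlorine delivered: 4020 g × 0.902 = 3626 g as Cl₂.
(a) Concentration rise: 3626 g / 782,000 L = 4.637 mg/L = 4.64 ppm.
(a) Final FC: 2.8 + 4.64 = 7.44 ppm.

(b) Hardness to add: (277 − 146) = 131 mg/L as CaCO₃ × 768,000 L = 100,600 g as CaCO₃.
(b) Moles of Ca²⁺ (1 mol Ca²⁺ ≡ 1 mol CaCO₃): 100,600 / 100.1 g/mol = 1005 mol.
(b) Mass of CaCl₂·2H₂O: 1005 × 147 = 147,700 g.

(a) 7.44 ppm; (b) 148 kg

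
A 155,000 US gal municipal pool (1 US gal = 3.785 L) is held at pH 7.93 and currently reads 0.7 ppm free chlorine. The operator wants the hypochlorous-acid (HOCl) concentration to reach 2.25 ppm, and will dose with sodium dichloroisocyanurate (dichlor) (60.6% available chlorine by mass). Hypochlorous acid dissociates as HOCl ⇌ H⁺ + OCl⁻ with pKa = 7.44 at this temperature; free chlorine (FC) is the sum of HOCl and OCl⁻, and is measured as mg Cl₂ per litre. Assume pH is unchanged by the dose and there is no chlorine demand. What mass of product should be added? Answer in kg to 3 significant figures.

8.23 kg

Volume: 155,000 US gal × 3.785 L/gal = 586,675 L.
[OCl⁻]/[HOCl] = 10^(pH − pKa) = 10^(7.93 − 7.44) = 3.09; fraction as HOCl = 1/(1 + 3.09) = 0.2445.
Free chlorine required for 2.25 ppm HOCl: 2.25 / 0.2445 = 9.203 ppm.
FC to add: 9.203 − 0.7 = 8.503 mg/L as Cl₂.
Cl₂ equivalent: 8.503 mg/L × 586,675 L = 4989 g.
Product at 60.6% available Cl: 4989 / 0.606 = 8232 g.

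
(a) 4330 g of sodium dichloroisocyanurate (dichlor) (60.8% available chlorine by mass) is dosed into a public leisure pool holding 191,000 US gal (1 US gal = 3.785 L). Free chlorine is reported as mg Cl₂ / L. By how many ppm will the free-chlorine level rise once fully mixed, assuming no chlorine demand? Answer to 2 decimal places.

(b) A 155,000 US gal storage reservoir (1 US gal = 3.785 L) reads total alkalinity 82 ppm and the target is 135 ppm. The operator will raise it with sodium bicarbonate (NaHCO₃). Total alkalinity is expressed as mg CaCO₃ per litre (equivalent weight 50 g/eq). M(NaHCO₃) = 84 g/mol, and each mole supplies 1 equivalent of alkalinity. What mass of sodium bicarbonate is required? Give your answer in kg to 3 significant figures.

(a) Volume: 191,000 US gal × 3.785 L/gal = 722,935 L.
(a) Available chlorine delivered: 4330 g × 0.608 = 2633 g as Cl₂.
(a) Concentration rise: 2633 g / 722,935 L = 3.642 mg/L = 3.64 ppm.

(b) Volume: 155,000 US gal × 3.785 L/gal = 586,675 L.
(b) Alkalinity to add: (135 − 82) = 53 mg/L as CaCO₃ × 586,675 L = 31,090 g as CaCO₃.
(b) Equivalents: 31,090 g ÷ 50 g/eq = 621.9 eq.
(b) NaHCO₃ supplies 1 eq per mole → 621.9 mol.
(b) Mass: 621.9 mol × 84 g/mol = 52,240 g.

(a) 3.64 ppm; (b) 52.2 kg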